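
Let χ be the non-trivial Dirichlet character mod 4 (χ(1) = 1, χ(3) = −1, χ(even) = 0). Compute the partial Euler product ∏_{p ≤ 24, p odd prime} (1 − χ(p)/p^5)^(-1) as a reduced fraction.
∏ = 19221914719363107239019289471588875/19296053991287416836128860852453376

The odd primes p ≤ 24 are [3, 5, 7, 11, 13, 17, 19, 23]. For each, χ(p) = 1 if p ≡ 1 mod 4, χ(p) = −1 if p ≡ 3 mod 4. Taking (1 − χ(p)/p^5)^(-1) = p^5/(p^5 − χ(p)): (1 − (-1)/3^5)^(-1) · (1 − (1)/5^5)^(-1) · (1 − (-1)/7^5)^(-1) · (1 − (-1)/11^5)^(-1) · (1 − (1)/13^5)^(-1) · (1 − (1)/17^5)^(-1) · (1 − (-1)/19^5)^(-1) · (1 − (-1)/23^5)^(-1) = 19221914719363107239019289471588875/19296053991287416836128860852453376.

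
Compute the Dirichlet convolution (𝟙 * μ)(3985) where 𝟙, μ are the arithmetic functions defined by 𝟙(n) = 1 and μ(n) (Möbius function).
(𝟙 * μ)(3985) = 0

Divisors of 3985: [1, 5, 797, 3985]. For each d | 3985:
  d = 1: 𝟙(1) · μ(3985/1) = 1 · 1 = 1
  d = 5: 𝟙(5) · μ(3985/5) = 1 · -1 = -1
  d = 797: 𝟙(797) · μ(3985/797) = 1 · -1 = -1
  d = 3985: 𝟙(3985) · μ(3985/3985) = 1 · 1 = 1
Summing: (𝟙 * μ)(3985) = 1 + -1 + -1 + 1 = 0.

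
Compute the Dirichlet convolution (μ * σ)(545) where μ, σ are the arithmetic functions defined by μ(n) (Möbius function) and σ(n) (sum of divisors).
(μ * σ)(545) = 545

Divisors of 545: [1, 5, 109, 545]. For each d | 545:
  d = 1: μ(1) · σ(545/1) = 1 · 660 = 660
  d = 5: μ(5) · σ(545/5) = -1 · 110 = -110
  d = 109: μ(109) · σ(545/109) = -1 · 6 = -6
  d = 545: μ(545) · σ(545/545) = 1 · 1 = 1
Summing: (μ * σ)(545) = 660 + -110 + -6 + 1 = 545.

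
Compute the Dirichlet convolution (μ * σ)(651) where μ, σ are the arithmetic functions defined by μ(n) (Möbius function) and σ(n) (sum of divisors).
(μ * σ)(651) = 651

Divisors of 651: [1, 3, 7, 21, 31, 93, 217, 651]. For each d | 651:
  d = 1: μ(1) · σ(651/1) = 1 · 1024 = 1024
  d = 3: μ(3) · σ(651/3) = -1 · 256 = -256
  d = 7: μ(7) · σ(651/7) = -1 · 128 = -128
  d = 21: μ(21) · σ(651/21) = 1 · 32 = 32
  d = 31: μ(31) · σ(651/31) = -1 · 32 = -32
  d = 93: μ(93) · σ(651/93) = 1 · 8 = 8
  d = 217: μ(217) · σ(651/217) = 1 · 4 = 4
  d = 651: μ(651) · σ(651/651) = -1 · 1 = -1
Summing: (μ * σ)(651) = 1024 + -256 + -128 + 32 + -32 + 8 + 4 + -1 = 651.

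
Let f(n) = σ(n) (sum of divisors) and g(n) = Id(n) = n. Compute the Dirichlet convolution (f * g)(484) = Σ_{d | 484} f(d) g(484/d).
(σ * Id)(484) = 6562

Divisors of 484: [1, 2, 4, 11, 22, 44, 121, 242, 484]. For each d | 484:
  d = 1: σ(1) · Id(484/1) = 1 · 484 = 484
  d = 2: σ(2) · Id(484/2) = 3 · 242 = 726
  d = 4: σ(4) · Id(484/4) = 7 · 121 = 847
  d = 11: σ(11) · Id(484/11) = 12 · 44 = 528
  d = 22: σ(22) · Id(484/22) = 36 · 22 = 792
  d = 44: σ(44) · Id(484/44) = 84 · 11 = 924
  d = 121: σ(121) · Id(484/121) = 133 · 4 = 532
  d = 242: σ(242) · Id(484/242) = 399 · 2 = 798
  d = 484: σ(484) · Id(484/484) = 931 · 1 = 931
Summing: (σ * Id)(484) = 484 + 726 + 847 + 528 + 792 + 924 + 532 + 798 + 931 = 6562.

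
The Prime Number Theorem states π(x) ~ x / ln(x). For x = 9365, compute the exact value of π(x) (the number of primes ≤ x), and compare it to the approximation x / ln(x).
π(9365) = 1158;  x/ln(x) ≈ 1024.09;  relative error ≈ 11.56%.

Directly count primes up to 9365: π(9365) = 1158. The PNT approximation gives 9365/ln(9365) ≈ 9365/9.14473 ≈ 1024.09. Relative error (π(x) − x/ln(x)) / π(x) ≈ 11.56%; the approximation is known to undercount slightly (Li(x) is a better estimate).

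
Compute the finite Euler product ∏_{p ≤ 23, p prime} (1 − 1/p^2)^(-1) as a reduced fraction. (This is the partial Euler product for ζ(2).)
∏ = 718188003533/440301256704

The primes p ≤ 23 are [2, 3, 5, 7, 11, 13, 17, 19, 23]. For each prime, (1 − 1/p^2)^(-1) = p^2 / (p^2 − 1). The product is (1 − 1/2^2)^(-1), (1 − 1/3^2)^(-1), (1 − 1/5^2)^(-1), (1 − 1/7^2)^(-1), (1 − 1/11^2)^(-1), (1 − 1/13^2)^(-1), (1 − 1/17^2)^(-1), (1 − 1/19^2)^(-1), (1 − 1/23^2)^(-1) = ∏ p^2 / (p^2 − 1) = 718188003533/440301256704.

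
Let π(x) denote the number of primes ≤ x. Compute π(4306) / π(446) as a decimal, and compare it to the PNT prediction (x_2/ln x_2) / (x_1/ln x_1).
π(4306)/π(446) = 590/86 ≈ 6.8605;  PNT prediction ≈ 7.0385.

π(446) = 86 and π(4306) = 590, so π(4306)/π(446) ≈ 6.8605. The PNT-predicted ratio is (4306/ln(4306)) / (446/ln(446)) ≈ 7.0385. The two agree to within a few percent, as expected.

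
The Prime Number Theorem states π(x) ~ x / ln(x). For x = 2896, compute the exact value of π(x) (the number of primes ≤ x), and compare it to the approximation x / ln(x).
π(2896) = 418;  x/ln(x) ≈ 363.31;  relative error ≈ 13.08%.

Directly count primes up to 2896: π(2896) = 418. The PNT approximation gives 2896/ln(2896) ≈ 2896/7.97109 ≈ 363.31. Relative error (π(x) − x/ln(x)) / π(x) ≈ 13.08%; the approximation is known to undercount slightly (Li(x) is a better estimate).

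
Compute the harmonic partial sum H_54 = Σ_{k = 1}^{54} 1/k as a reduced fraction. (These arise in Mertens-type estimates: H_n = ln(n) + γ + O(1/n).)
H_54 = 250503836021181200128409/54749786241679275146400

Direct summation: H_54 = 1 + 1/2 + ... + 1/54. The least common denominator is lcm(1, ..., 54) = 164249358725037825439200; over this denominator the numerator is 164249358725037825439200 + 82124679362518912719600 + 54749786241679275146400 + 41062339681259456359800 + 32849871745007565087840 + 27374893120839637573200 + 23464194103576832205600 + 20531169840629728179900 + 18249928747226425048800 + 16424935872503782543920 + 14931759884094347767200 + 13687446560419818786600 + 12634566055772140418400 + 11732097051788416102800 + 10949957248335855029280 + 10265584920314864089950 + 9661726983825754437600 + 9124964373613212524400 + 8644703090791464496800 + 8212467936251891271960 + 7821398034525610735200 + 7465879942047173883600 + 7141276466305992410400 + 6843723280209909393300 + 6569974349001513017568 + 6317283027886070209200 + 6083309582408808349600 + 5866048525894208051400 + 5663770990518545704800 + 5474978624167927514640 + 5298366410485091143200 + 5132792460157432044975 + 4977253294698115922400 + 4830863491912877218800 + 4692838820715366441120 + 4562482186806606262200 + 4439171857433454741600 + 4322351545395732248400 + 4211522018590713472800 + 4106233968125945635980 + 4006081920122873791200 + 3910699017262805367600 + 3819752528489251754400 + 3732939971023586941800 + 3649985749445285009760 + 3570638233152996205200 + 3494667206915698413600 + 3421861640104954696650 + 3352027729082404600800 + 3284987174500756508784 + 3220575661275251479200 + 3158641513943035104600 + 3099044504245996706400 + 3041654791204404174800 = 751511508063543600385227, so H_54 = 751511508063543600385227/164249358725037825439200; reducing by gcd(751511508063543600385227, 164249358725037825439200) = 3 gives 250503836021181200128409/54749786241679275146400 ≈ 4.57543. (The PNT-adjacent estimate ln(54) + γ ≈ 4.56620 matches within O(1/n).)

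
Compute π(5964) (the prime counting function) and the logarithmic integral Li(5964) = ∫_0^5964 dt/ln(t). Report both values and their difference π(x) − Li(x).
π(5964) = 781;  Li(5964) ≈ 796.27;  π(x) − Li(x) ≈ -15.27.

Direct count of primes ≤ 5964 gives π(5964) = 781. Numerical evaluation of the logarithmic integral gives Li(5964) ≈ 796.27. The difference π(x) − Li(x) ≈ -15.27 is typically negative for small/moderate x (Li(x) overestimates), though Littlewood's theorem shows this sign changes infinitely often.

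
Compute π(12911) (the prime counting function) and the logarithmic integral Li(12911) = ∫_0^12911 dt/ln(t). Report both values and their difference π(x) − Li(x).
π(12911) = 1537;  Li(12911) ≈ 1557.71;  π(x) − Li(x) ≈ -20.71.

Direct count of primes ≤ 12911 gives π(12911) = 1537. Numerical evaluation of the logarithmic integral gives Li(12911) ≈ 1557.71. The difference π(x) − Li(x) ≈ -20.71 is typically negative for small/moderate x (Li(x) overestimates), though Littlewood's theorem shows this sign changes infinitely often.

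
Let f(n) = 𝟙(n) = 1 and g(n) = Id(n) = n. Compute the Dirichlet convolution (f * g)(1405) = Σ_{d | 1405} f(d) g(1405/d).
(𝟙 * Id)(1405) = 1692

Divisors of 1405: [1, 5, 281, 1405]. For each d | 1405:
  d = 1: 𝟙(1) · Id(1405/1) = 1 · 1405 = 1405
  d = 5: 𝟙(5) · Id(1405/5) = 1 · 281 = 281
  d = 281: 𝟙(281) · Id(1405/281) = 1 · 5 = 5
  d = 1405: 𝟙(1405) · Id(1405/1405) = 1 · 1 = 1
Summing: (𝟙 * Id)(1405) = 1405 + 281 + 5 + 1 = 1692.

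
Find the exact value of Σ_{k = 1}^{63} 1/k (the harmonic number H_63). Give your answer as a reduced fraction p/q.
H_63 = 310559566510213034489743057/65681493561267903750631200

Direct summation: H_63 = 1 + 1/2 + ... + 1/63. The least common denominator is lcm(1, ..., 63) = 591133442051411133755680800; over this denominator the numerator is 591133442051411133755680800 + 295566721025705566877840400 + 197044480683803711251893600 + 147783360512852783438920200 + 118226688410282226751136160 + 98522240341901855625946800 + 84447634578773019107954400 + 73891680256426391719460100 + 65681493561267903750631200 + 59113344205141113375568080 + 53739403822855557614152800 + 49261120170950927812973400 + 45471803234723933365821600 + 42223817289386509553977200 + 39408896136760742250378720 + 36945840128213195859730050 + 34772555414788890220922400 + 32840746780633951875315600 + 31112286423758480723983200 + 29556672102570556687784040 + 28149211526257673035984800 + 26869701911427778807076400 + 25701454002235266685029600 + 24630560085475463906486700 + 23645337682056445350227232 + 22735901617361966682910800 + 21893831187089301250210400 + 21111908644693254776988600 + 20383911794876245991575200 + 19704448068380371125189360 + 19068820711335843024376800 + 18472920064106597929865025 + 17913134607618519204717600 + 17386277707394445110461200 + 16889526915754603821590880 + 16420373390316975937657800 + 15976579514903003615018400 + 15556143211879240361991600 + 15157267744907977788607200 + 14778336051285278343892020 + 14417888830522222774528800 + 14074605763128836517992400 + 13747289350032817064085600 + 13434850955713889403538200 + 13136298712253580750126240 + 12850727001117633342514800 + 12577307277689598590546400 + 12315280042737731953243350 + 12063947796967574158279200 + 11822668841028222675113616 + 11590851804929630073640800 + 11367950808680983341455400 + 11153461170781342146333600 + 10946915593544650625105200 + 10747880764571111522830560 + 10555954322346627388494300 + 10370762141252826907994400 + 10191955897438122995787600 + 10019210882227307351791200 + 9852224034190185562594680 + 9690712164777231700912800 + 9534410355667921512188400 + 9383070508752557678661600 = 2795036098591917310407687513, so H_63 = 2795036098591917310407687513/591133442051411133755680800; reducing by gcd(2795036098591917310407687513, 591133442051411133755680800) = 9 gives 310559566510213034489743057/65681493561267903750631200 ≈ 4.72827. (The PNT-adjacent estimate ln(63) + γ ≈ 4.72035 matches within O(1/n).)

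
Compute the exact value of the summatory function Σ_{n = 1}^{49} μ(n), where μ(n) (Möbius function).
Σ_{n ≤ 49} μ(n) = -3

Compute μ(n) for each 1 ≤ n ≤ 49: μ(1) = 1, μ(2) = -1, μ(3) = -1, μ(4) = 0, μ(5) = -1, μ(6) = 1, μ(7) = -1, μ(8) = 0, μ(9) = 0, μ(10) = 1, μ(11) = -1, μ(12) = 0, μ(13) = -1, μ(14) = 1, μ(15) = 1, μ(16) = 0, μ(17) = -1, μ(18) = 0, μ(19) = -1, μ(20) = 0, μ(21) = 1, μ(22) = 1, μ(23) = -1, μ(24) = 0, μ(25) = 0, μ(26) = 1, μ(27) = 0, μ(28) = 0, μ(29) = -1, μ(30) = -1, μ(31) = -1, μ(32) = 0, μ(33) = 1, μ(34) = 1, μ(35) = 1, μ(36) = 0, μ(37) = -1, μ(38) = 1, μ(39) = 1, μ(40) = 0, μ(41) = -1, μ(42) = -1, μ(43) = -1, μ(44) = 0, μ(45) = 0, μ(46) = 1, μ(47) = -1, μ(48) = 0, μ(49) = 0. Summing all 49 values: -3. (Mertens function M(x) = Σ_{n ≤ x} μ(n); on average M(x) should be small (PNT ⟺ M(x) = o(x)).)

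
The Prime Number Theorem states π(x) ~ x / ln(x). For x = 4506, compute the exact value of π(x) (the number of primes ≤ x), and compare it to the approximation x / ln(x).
π(4506) = 610;  x/ln(x) ≈ 535.59;  relative error ≈ 12.20%.

Directly count primes up to 4506: π(4506) = 610. The PNT approximation gives 4506/ln(4506) ≈ 4506/8.41317 ≈ 535.59. Relative error (π(x) − x/ln(x)) / π(x) ≈ 12.20%; the approximation is known to undercount slightly (Li(x) is a better estimate).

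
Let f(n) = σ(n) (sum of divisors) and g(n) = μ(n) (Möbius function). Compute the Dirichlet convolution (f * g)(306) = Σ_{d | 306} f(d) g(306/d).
(σ * μ)(306) = 306

Divisors of 306: [1, 2, 3, 6, 9, 17, 18, 34, 51, 102, 153, 306]. For each d | 306:
  d = 1: σ(1) · μ(306/1) = 1 · 0 = 0
  d = 2: σ(2) · μ(306/2) = 3 · 0 = 0
  d = 3: σ(3) · μ(306/3) = 4 · -1 = -4
  d = 6: σ(6) · μ(306/6) = 12 · 1 = 12
  d = 9: σ(9) · μ(306/9) = 13 · 1 = 13
  d = 17: σ(17) · μ(306/17) = 18 · 0 = 0
  d = 18: σ(18) · μ(306/18) = 39 · -1 = -39
  d = 34: σ(34) · μ(306/34) = 54 · 0 = 0
  d = 51: σ(51) · μ(306/51) = 72 · 1 = 72
  d = 102: σ(102) · μ(306/102) = 216 · -1 = -216
  d = 153: σ(153) · μ(306/153) = 234 · -1 = -234
  d = 306: σ(306) · μ(306/306) = 702 · 1 = 702
Summing: (σ * μ)(306) = 0 + 0 + -4 + 12 + 13 + 0 + -39 + 0 + 72 + -216 + -234 + 702 = 306.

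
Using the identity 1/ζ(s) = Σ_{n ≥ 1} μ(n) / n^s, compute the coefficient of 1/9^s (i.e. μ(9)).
μ(9) = 0

Factor n = 9 = 3^2. μ(n) = 0 if any exponent ≥ 2 (not squarefree); otherwise μ(n) = (−1)^{ω(n)} where ω(n) is the number of distinct prime factors. Applying: μ(9) = 0.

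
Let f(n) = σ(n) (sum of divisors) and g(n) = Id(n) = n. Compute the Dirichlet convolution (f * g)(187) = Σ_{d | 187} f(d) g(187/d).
(σ * Id)(187) = 805

Divisors of 187: [1, 11, 17, 187]. For each d | 187:
  d = 1: σ(1) · Id(187/1) = 1 · 187 = 187
  d = 11: σ(11) · Id(187/11) = 12 · 17 = 204
  d = 17: σ(17) · Id(187/17) = 18 · 11 = 198
  d = 187: σ(187) · Id(187/187) = 216 · 1 = 216
Summing: (σ * Id)(187) = 187 + 204 + 198 + 216 = 805.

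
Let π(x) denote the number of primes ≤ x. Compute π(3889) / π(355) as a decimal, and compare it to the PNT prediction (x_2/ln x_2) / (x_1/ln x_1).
π(3889)/π(355) = 539/71 ≈ 7.5915;  PNT prediction ≈ 7.7824.

π(355) = 71 and π(3889) = 539, so π(3889)/π(355) ≈ 7.5915. The PNT-predicted ratio is (3889/ln(3889)) / (355/ln(355)) ≈ 7.7824. The two agree to within a few percent, as expected.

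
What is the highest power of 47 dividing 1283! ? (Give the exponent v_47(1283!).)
v_47(1283!) = 27

Legendre's formula: v_p(n!) = Σ_{k ≥ 1} ⌊n / p^k⌋. For p = 47, n = 1283, the terms are:
  ⌊1283/47^1⌋ = ⌊1283/47⌋ = 27
(the next term ⌊1283/47^2⌋ = 0, terminating the sum). Summing: v_47(1283!) = 27 = 27.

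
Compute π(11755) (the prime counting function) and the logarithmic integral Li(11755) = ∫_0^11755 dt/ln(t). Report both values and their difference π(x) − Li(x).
π(11755) = 1409;  Li(11755) ≈ 1434.99;  π(x) − Li(x) ≈ -25.99.

Direct count of primes ≤ 11755 gives π(11755) = 1409. Numerical evaluation of the logarithmic integral gives Li(11755) ≈ 1434.99. The difference π(x) − Li(x) ≈ -25.99 is typically negative for small/moderate x (Li(x) overestimates), though Littlewood's theorem shows this sign changes infinitely often.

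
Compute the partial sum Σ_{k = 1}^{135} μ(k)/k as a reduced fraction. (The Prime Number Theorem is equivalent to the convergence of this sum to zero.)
Σ μ(k)/k = 1798157260399775266990045811129040783798487774562/262948239526313870385685898536205956450305483726315

Values of μ(k) for 1 ≤ k ≤ 135: μ(1) = 1, μ(2) = -1, μ(3) = -1, μ(5) = -1, μ(6) = 1, μ(7) = -1, μ(10) = 1, μ(11) = -1, μ(13) = -1, μ(14) = 1, μ(15) = 1, μ(17) = -1, μ(19) = -1, μ(21) = 1, μ(22) = 1, μ(23) = -1, μ(26) = 1, μ(29) = -1, μ(30) = -1, μ(31) = -1, μ(33) = 1, μ(34) = 1, μ(35) = 1, μ(37) = -1, μ(38) = 1, μ(39) = 1, μ(41) = -1, μ(42) = -1, μ(43) = -1, μ(46) = 1, μ(47) = -1, μ(51) = 1, μ(53) = -1, μ(55) = 1, μ(57) = 1, μ(58) = 1, μ(59) = -1, μ(61) = -1, μ(62) = 1, μ(65) = 1, μ(66) = -1, μ(67) = -1, μ(69) = 1, μ(70) = -1, μ(71) = -1, μ(73) = -1, μ(74) = 1, μ(77) = 1, μ(78) = -1, μ(79) = -1, μ(82) = 1, μ(83) = -1, μ(85) = 1, μ(86) = 1, μ(87) = 1, μ(89) = -1, μ(91) = 1, μ(93) = 1, μ(94) = 1, μ(95) = 1, μ(97) = -1, μ(101) = -1, μ(102) = -1, μ(103) = -1, μ(105) = -1, μ(106) = 1, μ(107) = -1, μ(109) = -1, μ(110) = -1, μ(111) = 1, μ(113) = -1, μ(114) = -1, μ(115) = 1, μ(118) = 1, μ(119) = 1, μ(122) = 1, μ(123) = 1, μ(127) = -1, μ(129) = 1, μ(130) = -1, μ(131) = -1, μ(133) = 1, μ(134) = 1, with μ = 0 on non-squarefree integers. Summing μ(k)/k for k where μ(k) ≠ 0 gives 1798157260399775266990045811129040783798487774562/262948239526313870385685898536205956450305483726315 ≈ 0.0068. (PNT ⟺ this sum → 0 as n → ∞.)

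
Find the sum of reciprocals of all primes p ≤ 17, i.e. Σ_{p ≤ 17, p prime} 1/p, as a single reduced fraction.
Σ 1/p = 716167/510510

π(17) = 7, so the primes ≤ 17 are [2, 3, 5, 7, 11, 13, 17]. Summing 1/p over these primes: 716167/510510 ≈ 1.4028. Mertens estimate ln ln(17) + 0.2615 ≈ 1.3029.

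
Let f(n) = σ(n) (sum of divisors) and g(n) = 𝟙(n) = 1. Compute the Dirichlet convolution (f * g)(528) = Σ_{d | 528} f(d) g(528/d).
(σ * 𝟙)(528) = 3705

Divisors of 528: [1, 2, 3, 4, 6, 8, 11, 12, 16, 22, 24, 33, 44, 48, 66, 88, 132, 176, 264, 528]. For each d | 528:
  d = 1: σ(1) · 𝟙(528/1) = 1 · 1 = 1
  d = 2: σ(2) · 𝟙(528/2) = 3 · 1 = 3
  d = 3: σ(3) · 𝟙(528/3) = 4 · 1 = 4
  d = 4: σ(4) · 𝟙(528/4) = 7 · 1 = 7
  d = 6: σ(6) · 𝟙(528/6) = 12 · 1 = 12
  d = 8: σ(8) · 𝟙(528/8) = 15 · 1 = 15
  d = 11: σ(11) · 𝟙(528/11) = 12 · 1 = 12
  d = 12: σ(12) · 𝟙(528/12) = 28 · 1 = 28
  d = 16: σ(16) · 𝟙(528/16) = 31 · 1 = 31
  d = 22: σ(22) · 𝟙(528/22) = 36 · 1 = 36
  d = 24: σ(24) · 𝟙(528/24) = 60 · 1 = 60
  d = 33: σ(33) · 𝟙(528/33) = 48 · 1 = 48
  d = 44: σ(44) · 𝟙(528/44) = 84 · 1 = 84
  d = 48: σ(48) · 𝟙(528/48) = 124 · 1 = 124
  d = 66: σ(66) · 𝟙(528/66) = 144 · 1 = 144
  d = 88: σ(88) · 𝟙(528/88) = 180 · 1 = 180
  d = 132: σ(132) · 𝟙(528/132) = 336 · 1 = 336
  d = 176: σ(176) · 𝟙(528/176) = 372 · 1 = 372
  d = 264: σ(264) · 𝟙(528/264) = 720 · 1 = 720
  d = 528: σ(528) · 𝟙(528/528) = 1488 · 1 = 1488
Summing: (σ * 𝟙)(528) = 1 + 3 + 4 + 7 + 12 + 15 + 12 + 28 + 31 + 36 + 60 + 48 + 84 + 124 + 144 + 180 + 336 + 372 + 720 + 1488 = 3705.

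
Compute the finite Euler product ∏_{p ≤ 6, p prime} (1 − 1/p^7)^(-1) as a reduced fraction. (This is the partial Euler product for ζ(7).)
∏ = 2733750000/2711117641

The primes p ≤ 6 are [2, 3, 5]. For each prime, (1 − 1/p^7)^(-1) = p^7 / (p^7 − 1). The product is (1 − 1/2^7)^(-1), (1 − 1/3^7)^(-1), (1 − 1/5^7)^(-1) = ∏ p^7 / (p^7 − 1) = 2733750000/2711117641.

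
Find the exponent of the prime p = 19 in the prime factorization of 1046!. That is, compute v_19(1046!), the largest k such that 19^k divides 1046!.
v_19(1046!) = 57

Legendre's formula: v_p(n!) = Σ_{k ≥ 1} ⌊n / p^k⌋. For p = 19, n = 1046, the terms are:
  ⌊1046/19^1⌋ = ⌊1046/19⌋ = 55
  ⌊1046/19^2⌋ = ⌊1046/361⌋ = 2
(the next term ⌊1046/19^3⌋ = 0, terminating the sum). Summing: v_19(1046!) = 55 + 2 = 57.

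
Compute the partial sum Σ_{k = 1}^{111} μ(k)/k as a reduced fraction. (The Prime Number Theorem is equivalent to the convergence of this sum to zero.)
Σ μ(k)/k = -678316192822146162262092815134314936522301/39962142402550705168325165981723972810713890

Values of μ(k) for 1 ≤ k ≤ 111: μ(1) = 1, μ(2) = -1, μ(3) = -1, μ(5) = -1, μ(6) = 1, μ(7) = -1, μ(10) = 1, μ(11) = -1, μ(13) = -1, μ(14) = 1, μ(15) = 1, μ(17) = -1, μ(19) = -1, μ(21) = 1, μ(22) = 1, μ(23) = -1, μ(26) = 1, μ(29) = -1, μ(30) = -1, μ(31) = -1, μ(33) = 1, μ(34) = 1, μ(35) = 1, μ(37) = -1, μ(38) = 1, μ(39) = 1, μ(41) = -1, μ(42) = -1, μ(43) = -1, μ(46) = 1, μ(47) = -1, μ(51) = 1, μ(53) = -1, μ(55) = 1, μ(57) = 1, μ(58) = 1, μ(59) = -1, μ(61) = -1, μ(62) = 1, μ(65) = 1, μ(66) = -1, μ(67) = -1, μ(69) = 1, μ(70) = -1, μ(71) = -1, μ(73) = -1, μ(74) = 1, μ(77) = 1, μ(78) = -1, μ(79) = -1, μ(82) = 1, μ(83) = -1, μ(85) = 1, μ(86) = 1, μ(87) = 1, μ(89) = -1, μ(91) = 1, μ(93) = 1, μ(94) = 1, μ(95) = 1, μ(97) = -1, μ(101) = -1, μ(102) = -1, μ(103) = -1, μ(105) = -1, μ(106) = 1, μ(107) = -1, μ(109) = -1, μ(110) = -1, μ(111) = 1, with μ = 0 on non-squarefree integers. Summing μ(k)/k for k where μ(k) ≠ 0 gives -678316192822146162262092815134314936522301/39962142402550705168325165981723972810713890 ≈ -0.0170. (PNT ⟺ this sum → 0 as n → ∞.)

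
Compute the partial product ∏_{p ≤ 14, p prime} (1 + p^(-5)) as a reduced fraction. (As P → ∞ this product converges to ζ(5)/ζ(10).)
∏ = 3142700502292816/3033799133990625

The primes p ≤ 14 are [2, 3, 5, 7, 11, 13]. For each, (1 + 1/p^5) = (p^5 + 1)/p^5. Multiplying these fractions over p ∈ [2, 3, 5, 7, 11, 13] gives 3142700502292816/3033799133990625. (In the limit P → ∞ this tends to ζ(5)/ζ(10).)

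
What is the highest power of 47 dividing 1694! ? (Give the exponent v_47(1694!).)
v_47(1694!) = 36

Legendre's formula: v_p(n!) = Σ_{k ≥ 1} ⌊n / p^k⌋. For p = 47, n = 1694, the terms are:
  ⌊1694/47^1⌋ = ⌊1694/47⌋ = 36
(the next term ⌊1694/47^2⌋ = 0, terminating the sum). Summing: v_47(1694!) = 36 = 36.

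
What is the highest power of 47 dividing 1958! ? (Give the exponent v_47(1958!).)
v_47(1958!) = 41

Legendre's formula: v_p(n!) = Σ_{k ≥ 1} ⌊n / p^k⌋. For p = 47, n = 1958, the terms are:
  ⌊1958/47^1⌋ = ⌊1958/47⌋ = 41
(the next term ⌊1958/47^2⌋ = 0, terminating the sum). Summing: v_47(1958!) = 41 = 41.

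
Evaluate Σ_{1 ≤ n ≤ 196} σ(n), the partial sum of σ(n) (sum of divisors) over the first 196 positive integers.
Σ_{n ≤ 196} σ(n) = 31713

Compute σ(n) for each 1 ≤ n ≤ 196: σ(1) = 1, σ(2) = 3, σ(3) = 4, σ(4) = 7, σ(5) = 6, σ(6) = 12, σ(7) = 8, σ(8) = 15, σ(9) = 13, σ(10) = 18, σ(11) = 12, σ(12) = 28, σ(13) = 14, σ(14) = 24, σ(15) = 24, σ(16) = 31, σ(17) = 18, σ(18) = 39, σ(19) = 20, σ(20) = 42, σ(21) = 32, σ(22) = 36, σ(23) = 24, σ(24) = 60, σ(25) = 31, σ(26) = 42, σ(27) = 40, σ(28) = 56, σ(29) = 30, σ(30) = 72, σ(31) = 32, σ(32) = 63, σ(33) = 48, σ(34) = 54, σ(35) = 48, σ(36) = 91, σ(37) = 38, σ(38) = 60, σ(39) = 56, σ(40) = 90, σ(41) = 42, σ(42) = 96, σ(43) = 44, σ(44) = 84, σ(45) = 78, σ(46) = 72, σ(47) = 48, σ(48) = 124, σ(49) = 57, σ(50) = 93, σ(51) = 72, σ(52) = 98, σ(53) = 54, σ(54) = 120, σ(55) = 72, σ(56) = 120, σ(57) = 80, σ(58) = 90, σ(59) = 60, σ(60) = 168, σ(61) = 62, σ(62) = 96, σ(63) = 104, σ(64) = 127, σ(65) = 84, σ(66) = 144, σ(67) = 68, σ(68) = 126, σ(69) = 96, σ(70) = 144, σ(71) = 72, σ(72) = 195, σ(73) = 74, σ(74) = 114, σ(75) = 124, σ(76) = 140, σ(77) = 96, σ(78) = 168, σ(79) = 80, σ(80) = 186, σ(81) = 121, σ(82) = 126, σ(83) = 84, σ(84) = 224, σ(85) = 108, σ(86) = 132, σ(87) = 120, σ(88) = 180, σ(89) = 90, σ(90) = 234, σ(91) = 112, σ(92) = 168, σ(93) = 128, σ(94) = 144, σ(95) = 120, σ(96) = 252, σ(97) = 98, σ(98) = 171, σ(99) = 156, σ(100) = 217, σ(101) = 102, σ(102) = 216, σ(103) = 104, σ(104) = 210, σ(105) = 192, σ(106) = 162, σ(107) = 108, σ(108) = 280, σ(109) = 110, σ(110) = 216, σ(111) = 152, σ(112) = 248, σ(113) = 114, σ(114) = 240, σ(115) = 144, σ(116) = 210, σ(117) = 182, σ(118) = 180, σ(119) = 144, σ(120) = 360, σ(121) = 133, σ(122) = 186, σ(123) = 168, σ(124) = 224, σ(125) = 156, σ(126) = 312, σ(127) = 128, σ(128) = 255, σ(129) = 176, σ(130) = 252, σ(131) = 132, σ(132) = 336, σ(133) = 160, σ(134) = 204, σ(135) = 240, σ(136) = 270, σ(137) = 138, σ(138) = 288, σ(139) = 140, σ(140) = 336, σ(141) = 192, σ(142) = 216, σ(143) = 168, σ(144) = 403, σ(145) = 180, σ(146) = 222, σ(147) = 228, σ(148) = 266, σ(149) = 150, σ(150) = 372, σ(151) = 152, σ(152) = 300, σ(153) = 234, σ(154) = 288, σ(155) = 192, σ(156) = 392, σ(157) = 158, σ(158) = 240, σ(159) = 216, σ(160) = 378, σ(161) = 192, σ(162) = 363, σ(163) = 164, σ(164) = 294, σ(165) = 288, σ(166) = 252, σ(167) = 168, σ(168) = 480, σ(169) = 183, σ(170) = 324, σ(171) = 260, σ(172) = 308, σ(173) = 174, σ(174) = 360, σ(175) = 248, σ(176) = 372, σ(177) = 240, σ(178) = 270, σ(179) = 180, σ(180) = 546, σ(181) = 182, σ(182) = 336, σ(183) = 248, σ(184) = 360, σ(185) = 228, σ(186) = 384, σ(187) = 216, σ(188) = 336, σ(189) = 320, σ(190) = 360, σ(191) = 192, σ(192) = 508, σ(193) = 194, σ(194) = 294, σ(195) = 336, σ(196) = 399. Summing all 196 values: 31713. (Average order: Σ_{n ≤ x} σ(n) ~ (π²/12) x². For x = 196, (π²/12)·196² ≈ 31595.89.)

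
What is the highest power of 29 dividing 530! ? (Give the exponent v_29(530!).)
v_29(530!) = 18

Legendre's formula: v_p(n!) = Σ_{k ≥ 1} ⌊n / p^k⌋. For p = 29, n = 530, the terms are:
  ⌊530/29^1⌋ = ⌊530/29⌋ = 18
(the next term ⌊530/29^2⌋ = 0, terminating the sum). Summing: v_29(530!) = 18 = 18.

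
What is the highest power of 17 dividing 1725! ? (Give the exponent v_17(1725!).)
v_17(1725!) = 106

Legendre's formula: v_p(n!) = Σ_{k ≥ 1} ⌊n / p^k⌋. For p = 17, n = 1725, the terms are:
  ⌊1725/17^1⌋ = ⌊1725/17⌋ = 101
  ⌊1725/17^2⌋ = ⌊1725/289⌋ = 5
(the next term ⌊1725/17^3⌋ = 0, terminating the sum). Summing: v_17(1725!) = 101 + 5 = 106.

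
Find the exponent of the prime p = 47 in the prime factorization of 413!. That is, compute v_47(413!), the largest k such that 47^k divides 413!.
v_47(413!) = 8

Legendre's formula: v_p(n!) = Σ_{k ≥ 1} ⌊n / p^k⌋. For p = 47, n = 413, the terms are:
  ⌊413/47^1⌋ = ⌊413/47⌋ = 8
(the next term ⌊413/47^2⌋ = 0, terminating the sum). Summing: v_47(413!) = 8 = 8.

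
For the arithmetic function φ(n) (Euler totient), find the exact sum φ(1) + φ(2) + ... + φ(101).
Σ_{n ≤ 101} φ(n) = 3144

Compute φ(n) for each 1 ≤ n ≤ 101: φ(1) = 1, φ(2) = 1, φ(3) = 2, φ(4) = 2, φ(5) = 4, φ(6) = 2, φ(7) = 6, φ(8) = 4, φ(9) = 6, φ(10) = 4, φ(11) = 10, φ(12) = 4, φ(13) = 12, φ(14) = 6, φ(15) = 8, φ(16) = 8, φ(17) = 16, φ(18) = 6, φ(19) = 18, φ(20) = 8, φ(21) = 12, φ(22) = 10, φ(23) = 22, φ(24) = 8, φ(25) = 20, φ(26) = 12, φ(27) = 18, φ(28) = 12, φ(29) = 28, φ(30) = 8, φ(31) = 30, φ(32) = 16, φ(33) = 20, φ(34) = 16, φ(35) = 24, φ(36) = 12, φ(37) = 36, φ(38) = 18, φ(39) = 24, φ(40) = 16, φ(41) = 40, φ(42) = 12, φ(43) = 42, φ(44) = 20, φ(45) = 24, φ(46) = 22, φ(47) = 46, φ(48) = 16, φ(49) = 42, φ(50) = 20, φ(51) = 32, φ(52) = 24, φ(53) = 52, φ(54) = 18, φ(55) = 40, φ(56) = 24, φ(57) = 36, φ(58) = 28, φ(59) = 58, φ(60) = 16, φ(61) = 60, φ(62) = 30, φ(63) = 36, φ(64) = 32, φ(65) = 48, φ(66) = 20, φ(67) = 66, φ(68) = 32, φ(69) = 44, φ(70) = 24, φ(71) = 70, φ(72) = 24, φ(73) = 72, φ(74) = 36, φ(75) = 40, φ(76) = 36, φ(77) = 60, φ(78) = 24, φ(79) = 78, φ(80) = 32, φ(81) = 54, φ(82) = 40, φ(83) = 82, φ(84) = 24, φ(85) = 64, φ(86) = 42, φ(87) = 56, φ(88) = 40, φ(89) = 88, φ(90) = 24, φ(91) = 72, φ(92) = 44, φ(93) = 60, φ(94) = 46, φ(95) = 72, φ(96) = 32, φ(97) = 96, φ(98) = 42, φ(99) = 60, φ(100) = 40, φ(101) = 100. Summing all 101 values: 3144. (Average order: Σ_{n ≤ x} φ(n) ~ (3/π²) x². For x = 101, (3/π²)·101² ≈ 3100.73.)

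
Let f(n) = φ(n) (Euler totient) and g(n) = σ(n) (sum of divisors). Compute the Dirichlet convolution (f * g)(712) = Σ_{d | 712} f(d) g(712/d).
(φ * σ)(712) = 5696

Divisors of 712: [1, 2, 4, 8, 89, 178, 356, 712]. For each d | 712:
  d = 1: φ(1) · σ(712/1) = 1 · 1350 = 1350
  d = 2: φ(2) · σ(712/2) = 1 · 630 = 630
  d = 4: φ(4) · σ(712/4) = 2 · 270 = 540
  d = 8: φ(8) · σ(712/8) = 4 · 90 = 360
  d = 89: φ(89) · σ(712/89) = 88 · 15 = 1320
  d = 178: φ(178) · σ(712/178) = 88 · 7 = 616
  d = 356: φ(356) · σ(712/356) = 176 · 3 = 528
  d = 712: φ(712) · σ(712/712) = 352 · 1 = 352
Summing: (φ * σ)(712) = 1350 + 630 + 540 + 360 + 1320 + 616 + 528 + 352 = 5696.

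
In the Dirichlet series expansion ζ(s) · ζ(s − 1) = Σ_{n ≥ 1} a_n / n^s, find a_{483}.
σ(483) = 768

In the product (Σ m^0/m^s)(Σ k / k^s) = Σ (Σ_{d | n} d) / n^s, the coefficient of 1/n^s is σ(n) = Σ_{d | n} d. For n = 483, divisors are [1, 3, 7, 21, 23, 69, 161, 483]; summing: σ(483) = 768.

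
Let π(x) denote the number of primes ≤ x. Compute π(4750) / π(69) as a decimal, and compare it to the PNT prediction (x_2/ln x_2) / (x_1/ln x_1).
π(4750)/π(69) = 639/19 ≈ 33.6316;  PNT prediction ≈ 34.4297.

π(69) = 19 and π(4750) = 639, so π(4750)/π(69) ≈ 33.6316. The PNT-predicted ratio is (4750/ln(4750)) / (69/ln(69)) ≈ 34.4297. The two agree to within a few percent, as expected.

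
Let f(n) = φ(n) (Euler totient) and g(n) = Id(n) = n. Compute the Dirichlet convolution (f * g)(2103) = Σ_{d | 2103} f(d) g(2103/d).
(φ * Id)(2103) = 7005

Divisors of 2103: [1, 3, 701, 2103]. For each d | 2103:
  d = 1: φ(1) · Id(2103/1) = 1 · 2103 = 2103
  d = 3: φ(3) · Id(2103/3) = 2 · 701 = 1402
  d = 701: φ(701) · Id(2103/701) = 700 · 3 = 2100
  d = 2103: φ(2103) · Id(2103/2103) = 1400 · 1 = 1400
Summing: (φ * Id)(2103) = 2103 + 1402 + 2100 + 1400 = 7005.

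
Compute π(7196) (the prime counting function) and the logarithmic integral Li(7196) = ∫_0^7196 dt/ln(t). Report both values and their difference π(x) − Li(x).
π(7196) = 919;  Li(7196) ≈ 936.43;  π(x) − Li(x) ≈ -17.43.

Direct count of primes ≤ 7196 gives π(7196) = 919. Numerical evaluation of the logarithmic integral gives Li(7196) ≈ 936.43. The difference π(x) − Li(x) ≈ -17.43 is typically negative for small/moderate x (Li(x) overestimates), though Littlewood's theorem shows this sign changes infinitely often.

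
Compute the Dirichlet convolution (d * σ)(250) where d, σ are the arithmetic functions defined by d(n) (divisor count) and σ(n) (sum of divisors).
(d * σ)(250) = 1200

Divisors of 250: [1, 2, 5, 10, 25, 50, 125, 250]. For each d | 250:
  d = 1: d(1) · σ(250/1) = 1 · 468 = 468
  d = 2: d(2) · σ(250/2) = 2 · 156 = 312
  d = 5: d(5) · σ(250/5) = 2 · 93 = 186
  d = 10: d(10) · σ(250/10) = 4 · 31 = 124
  d = 25: d(25) · σ(250/25) = 3 · 18 = 54
  d = 50: d(50) · σ(250/50) = 6 · 6 = 36
  d = 125: d(125) · σ(250/125) = 4 · 3 = 12
  d = 250: d(250) · σ(250/250) = 8 · 1 = 8
Summing: (d * σ)(250) = 468 + 312 + 186 + 124 + 54 + 36 + 12 + 8 = 1200.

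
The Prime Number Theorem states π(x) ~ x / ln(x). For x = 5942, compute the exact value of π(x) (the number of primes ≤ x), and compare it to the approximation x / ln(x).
π(5942) = 780;  x/ln(x) ≈ 683.79;  relative error ≈ 12.33%.

Directly count primes up to 5942: π(5942) = 780. The PNT approximation gives 5942/ln(5942) ≈ 5942/8.68980 ≈ 683.79. Relative error (π(x) − x/ln(x)) / π(x) ≈ 12.33%; the approximation is known to undercount slightly (Li(x) is a better estimate).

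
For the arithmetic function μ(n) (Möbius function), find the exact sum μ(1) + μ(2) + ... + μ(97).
Σ_{n ≤ 97} μ(n) = 1

Compute μ(n) for each 1 ≤ n ≤ 97: μ(1) = 1, μ(2) = -1, μ(3) = -1, μ(4) = 0, μ(5) = -1, μ(6) = 1, μ(7) = -1, μ(8) = 0, μ(9) = 0, μ(10) = 1, μ(11) = -1, μ(12) = 0, μ(13) = -1, μ(14) = 1, μ(15) = 1, μ(16) = 0, μ(17) = -1, μ(18) = 0, μ(19) = -1, μ(20) = 0, μ(21) = 1, μ(22) = 1, μ(23) = -1, μ(24) = 0, μ(25) = 0, μ(26) = 1, μ(27) = 0, μ(28) = 0, μ(29) = -1, μ(30) = -1, μ(31) = -1, μ(32) = 0, μ(33) = 1, μ(34) = 1, μ(35) = 1, μ(36) = 0, μ(37) = -1, μ(38) = 1, μ(39) = 1, μ(40) = 0, μ(41) = -1, μ(42) = -1, μ(43) = -1, μ(44) = 0, μ(45) = 0, μ(46) = 1, μ(47) = -1, μ(48) = 0, μ(49) = 0, μ(50) = 0, μ(51) = 1, μ(52) = 0, μ(53) = -1, μ(54) = 0, μ(55) = 1, μ(56) = 0, μ(57) = 1, μ(58) = 1, μ(59) = -1, μ(60) = 0, μ(61) = -1, μ(62) = 1, μ(63) = 0, μ(64) = 0, μ(65) = 1, μ(66) = -1, μ(67) = -1, μ(68) = 0, μ(69) = 1, μ(70) = -1, μ(71) = -1, μ(72) = 0, μ(73) = -1, μ(74) = 1, μ(75) = 0, μ(76) = 0, μ(77) = 1, μ(78) = -1, μ(79) = -1, μ(80) = 0, μ(81) = 0, μ(82) = 1, μ(83) = -1, μ(84) = 0, μ(85) = 1, μ(86) = 1, μ(87) = 1, μ(88) = 0, μ(89) = -1, μ(90) = 0, μ(91) = 1, μ(92) = 0, μ(93) = 1, μ(94) = 1, μ(95) = 1, μ(96) = 0, μ(97) = -1. Summing all 97 values: 1. (Mertens function M(x) = Σ_{n ≤ x} μ(n); on average M(x) should be small (PNT ⟺ M(x) = o(x)).)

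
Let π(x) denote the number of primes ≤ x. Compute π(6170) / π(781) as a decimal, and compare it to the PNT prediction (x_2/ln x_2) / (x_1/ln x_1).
π(6170)/π(781) = 803/137 ≈ 5.8613;  PNT prediction ≈ 6.0292.

π(781) = 137 and π(6170) = 803, so π(6170)/π(781) ≈ 5.8613. The PNT-predicted ratio is (6170/ln(6170)) / (781/ln(781)) ≈ 6.0292. The two agree to within a few percent, as expected.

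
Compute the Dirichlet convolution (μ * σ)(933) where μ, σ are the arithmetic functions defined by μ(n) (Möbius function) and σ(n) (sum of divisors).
(μ * σ)(933) = 933

Divisors of 933: [1, 3, 311, 933]. For each d | 933:
  d = 1: μ(1) · σ(933/1) = 1 · 1248 = 1248
  d = 3: μ(3) · σ(933/3) = -1 · 312 = -312
  d = 311: μ(311) · σ(933/311) = -1 · 4 = -4
  d = 933: μ(933) · σ(933/933) = 1 · 1 = 1
Summing: (μ * σ)(933) = 1248 + -312 + -4 + 1 = 933.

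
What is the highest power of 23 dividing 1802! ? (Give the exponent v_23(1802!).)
v_23(1802!) = 81

Legendre's formula: v_p(n!) = Σ_{k ≥ 1} ⌊n / p^k⌋. For p = 23, n = 1802, the terms are:
  ⌊1802/23^1⌋ = ⌊1802/23⌋ = 78
  ⌊1802/23^2⌋ = ⌊1802/529⌋ = 3
(the next term ⌊1802/23^3⌋ = 0, terminating the sum). Summing: v_23(1802!) = 78 + 3 = 81.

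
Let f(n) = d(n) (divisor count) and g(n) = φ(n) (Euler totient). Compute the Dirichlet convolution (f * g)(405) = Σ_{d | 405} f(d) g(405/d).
(d * φ)(405) = 726

Divisors of 405: [1, 3, 5, 9, 15, 27, 45, 81, 135, 405]. For each d | 405:
  d = 1: d(1) · φ(405/1) = 1 · 216 = 216
  d = 3: d(3) · φ(405/3) = 2 · 72 = 144
  d = 5: d(5) · φ(405/5) = 2 · 54 = 108
  d = 9: d(9) · φ(405/9) = 3 · 24 = 72
  d = 15: d(15) · φ(405/15) = 4 · 18 = 72
  d = 27: d(27) · φ(405/27) = 4 · 8 = 32
  d = 45: d(45) · φ(405/45) = 6 · 6 = 36
  d = 81: d(81) · φ(405/81) = 5 · 4 = 20
  d = 135: d(135) · φ(405/135) = 8 · 2 = 16
  d = 405: d(405) · φ(405/405) = 10 · 1 = 10
Summing: (d * φ)(405) = 216 + 144 + 108 + 72 + 72 + 32 + 36 + 20 + 16 + 10 = 726.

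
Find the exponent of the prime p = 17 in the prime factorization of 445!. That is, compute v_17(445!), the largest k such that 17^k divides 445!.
v_17(445!) = 27

Legendre's formula: v_p(n!) = Σ_{k ≥ 1} ⌊n / p^k⌋. For p = 17, n = 445, the terms are:
  ⌊445/17^1⌋ = ⌊445/17⌋ = 26
  ⌊445/17^2⌋ = ⌊445/289⌋ = 1
(the next term ⌊445/17^3⌋ = 0, terminating the sum). Summing: v_17(445!) = 26 + 1 = 27.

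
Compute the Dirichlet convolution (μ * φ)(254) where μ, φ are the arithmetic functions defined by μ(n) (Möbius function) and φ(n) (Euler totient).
(μ * φ)(254) = 0

Divisors of 254: [1, 2, 127, 254]. For each d | 254:
  d = 1: μ(1) · φ(254/1) = 1 · 126 = 126
  d = 2: μ(2) · φ(254/2) = -1 · 126 = -126
  d = 127: μ(127) · φ(254/127) = -1 · 1 = -1
  d = 254: μ(254) · φ(254/254) = 1 · 1 = 1
Summing: (μ * φ)(254) = 126 + -126 + -1 + 1 = 0.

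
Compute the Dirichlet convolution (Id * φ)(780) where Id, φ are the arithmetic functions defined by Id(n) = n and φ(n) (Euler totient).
(Id * φ)(780) = 9000

Divisors of 780: [1, 2, 3, 4, 5, 6, 10, 12, 13, 15, 20, 26, 30, 39, 52, 60, 65, 78, 130, 156, 195, 260, 390, 780]. For each d | 780:
  d = 1: Id(1) · φ(780/1) = 1 · 192 = 192
  d = 2: Id(2) · φ(780/2) = 2 · 96 = 192
  d = 3: Id(3) · φ(780/3) = 3 · 96 = 288
  d = 4: Id(4) · φ(780/4) = 4 · 96 = 384
  d = 5: Id(5) · φ(780/5) = 5 · 48 = 240
  d = 6: Id(6) · φ(780/6) = 6 · 48 = 288
  d = 10: Id(10) · φ(780/10) = 10 · 24 = 240
  d = 12: Id(12) · φ(780/12) = 12 · 48 = 576
  d = 13: Id(13) · φ(780/13) = 13 · 16 = 208
  d = 15: Id(15) · φ(780/15) = 15 · 24 = 360
  d = 20: Id(20) · φ(780/20) = 20 · 24 = 480
  d = 26: Id(26) · φ(780/26) = 26 · 8 = 208
  d = 30: Id(30) · φ(780/30) = 30 · 12 = 360
  d = 39: Id(39) · φ(780/39) = 39 · 8 = 312
  d = 52: Id(52) · φ(780/52) = 52 · 8 = 416
  d = 60: Id(60) · φ(780/60) = 60 · 12 = 720
  d = 65: Id(65) · φ(780/65) = 65 · 4 = 260
  d = 78: Id(78) · φ(780/78) = 78 · 4 = 312
  d = 130: Id(130) · φ(780/130) = 130 · 2 = 260
  d = 156: Id(156) · φ(780/156) = 156 · 4 = 624
  d = 195: Id(195) · φ(780/195) = 195 · 2 = 390
  d = 260: Id(260) · φ(780/260) = 260 · 2 = 520
  d = 390: Id(390) · φ(780/390) = 390 · 1 = 390
  d = 780: Id(780) · φ(780/780) = 780 · 1 = 780
Summing: (Id * φ)(780) = 192 + 192 + 288 + 384 + 240 + 288 + 240 + 576 + 208 + 360 + 480 + 208 + 360 + 312 + 416 + 720 + 260 + 312 + 260 + 624 + 390 + 520 + 390 + 780 = 9000.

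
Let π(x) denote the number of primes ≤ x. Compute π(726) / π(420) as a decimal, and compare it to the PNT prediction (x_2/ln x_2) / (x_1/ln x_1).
π(726)/π(420) = 128/81 ≈ 1.5802;  PNT prediction ≈ 1.5850.

π(420) = 81 and π(726) = 128, so π(726)/π(420) ≈ 1.5802. The PNT-predicted ratio is (726/ln(726)) / (420/ln(420)) ≈ 1.5850. The two agree to within a few percent, as expected.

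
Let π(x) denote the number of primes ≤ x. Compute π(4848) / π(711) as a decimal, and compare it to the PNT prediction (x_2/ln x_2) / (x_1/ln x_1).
π(4848)/π(711) = 650/127 ≈ 5.1181;  PNT prediction ≈ 5.2762.

π(711) = 127 and π(4848) = 650, so π(4848)/π(711) ≈ 5.1181. The PNT-predicted ratio is (4848/ln(4848)) / (711/ln(711)) ≈ 5.2762. The two agree to within a few percent, as expected.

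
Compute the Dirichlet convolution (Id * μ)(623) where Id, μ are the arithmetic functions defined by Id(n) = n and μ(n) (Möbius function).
(Id * μ)(623) = 528

Divisors of 623: [1, 7, 89, 623]. For each d | 623:
  d = 1: Id(1) · μ(623/1) = 1 · 1 = 1
  d = 7: Id(7) · μ(623/7) = 7 · -1 = -7
  d = 89: Id(89) · μ(623/89) = 89 · -1 = -89
  d = 623: Id(623) · μ(623/623) = 623 · 1 = 623
Summing: (Id * μ)(623) = 1 + -7 + -89 + 623 = 528.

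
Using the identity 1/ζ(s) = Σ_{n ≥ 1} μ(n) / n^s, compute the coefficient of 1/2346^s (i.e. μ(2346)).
μ(2346) = 1

Factor n = 2346 = 2 · 3 · 17 · 23. μ(n) = 0 if any exponent ≥ 2 (not squarefree); otherwise μ(n) = (−1)^{ω(n)} where ω(n) is the number of distinct prime factors. Applying: μ(2346) = 1.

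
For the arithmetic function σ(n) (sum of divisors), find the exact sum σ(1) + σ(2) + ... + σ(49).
Σ_{n ≤ 49} σ(n) = 1987

Compute σ(n) for each 1 ≤ n ≤ 49: σ(1) = 1, σ(2) = 3, σ(3) = 4, σ(4) = 7, σ(5) = 6, σ(6) = 12, σ(7) = 8, σ(8) = 15, σ(9) = 13, σ(10) = 18, σ(11) = 12, σ(12) = 28, σ(13) = 14, σ(14) = 24, σ(15) = 24, σ(16) = 31, σ(17) = 18, σ(18) = 39, σ(19) = 20, σ(20) = 42, σ(21) = 32, σ(22) = 36, σ(23) = 24, σ(24) = 60, σ(25) = 31, σ(26) = 42, σ(27) = 40, σ(28) = 56, σ(29) = 30, σ(30) = 72, σ(31) = 32, σ(32) = 63, σ(33) = 48, σ(34) = 54, σ(35) = 48, σ(36) = 91, σ(37) = 38, σ(38) = 60, σ(39) = 56, σ(40) = 90, σ(41) = 42, σ(42) = 96, σ(43) = 44, σ(44) = 84, σ(45) = 78, σ(46) = 72, σ(47) = 48, σ(48) = 124, σ(49) = 57. Summing all 49 values: 1987. (Average order: Σ_{n ≤ x} σ(n) ~ (π²/12) x². For x = 49, (π²/12)·49² ≈ 1974.74.)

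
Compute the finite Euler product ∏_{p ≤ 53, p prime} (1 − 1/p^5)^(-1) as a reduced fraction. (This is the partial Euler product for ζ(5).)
∏ = 16271272514460981588256692497708850770212394550299268449499486458883457010851/15691809316785373562301814354101424660311534867697905028310662923501211484160

The primes p ≤ 53 are [2, 3, 5, 7, 11, 13, 17, 19, 23, 29, 31, 37, 41, 43, 47, 53]. For each prime, (1 − 1/p^5)^(-1) = p^5 / (p^5 − 1). The product is (1 − 1/2^5)^(-1), (1 − 1/3^5)^(-1), (1 − 1/5^5)^(-1), (1 − 1/7^5)^(-1), (1 − 1/11^5)^(-1), (1 − 1/13^5)^(-1), (1 − 1/17^5)^(-1), (1 − 1/19^5)^(-1), (1 − 1/23^5)^(-1), (1 − 1/29^5)^(-1), (1 − 1/31^5)^(-1), (1 − 1/37^5)^(-1), (1 − 1/41^5)^(-1), (1 − 1/43^5)^(-1), (1 − 1/47^5)^(-1), (1 − 1/53^5)^(-1) = ∏ p^5 / (p^5 − 1) = 16271272514460981588256692497708850770212394550299268449499486458883457010851/15691809316785373562301814354101424660311534867697905028310662923501211484160.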